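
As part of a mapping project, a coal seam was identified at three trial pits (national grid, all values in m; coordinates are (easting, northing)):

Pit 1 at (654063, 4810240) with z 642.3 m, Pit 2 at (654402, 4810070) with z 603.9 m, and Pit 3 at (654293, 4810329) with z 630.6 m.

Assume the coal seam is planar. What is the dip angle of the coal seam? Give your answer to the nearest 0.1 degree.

Let the plane be z = a·E + b·N + c.
Pit 2−Pit 1: 339a − 170b = −38.4;  Pit 3−Pit 1: 230a + 89b = −11.7.
Solving gives a = −0.07805, b = 0.07024.
Gradient magnitude |∇z| = √(a² + b²) = √(0.00609 + 0.00493) = 0.10500.
True dip = arctan(0.10500) = 6.0°, dipping toward SE (azimuth ≈ 132°).

6.0°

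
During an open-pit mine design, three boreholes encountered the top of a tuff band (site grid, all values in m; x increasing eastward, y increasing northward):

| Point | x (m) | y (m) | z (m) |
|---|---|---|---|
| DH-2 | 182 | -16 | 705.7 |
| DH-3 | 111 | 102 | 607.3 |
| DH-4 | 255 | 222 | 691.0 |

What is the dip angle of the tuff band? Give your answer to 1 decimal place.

Two edge vectors: DH-2→DH-3 = (-71, 118, -98.4), DH-2→DH-4 = (73, 238, -14.7).
Normal n = (DH-2→DH-3) × (DH-2→DH-4) = (21684.6, -8226.9, -25512).
So ∂z/∂x = −n_x/n_z = 0.84998 and ∂z/∂y = −n_y/n_z = −0.32247.
Gradient magnitude |∇z| = √(a² + b²) = √(0.72246 + 0.10399) = 0.90909.
True dip = arctan(0.90909) = 42.3°, dipping toward WNW (azimuth ≈ 291°).

42.3°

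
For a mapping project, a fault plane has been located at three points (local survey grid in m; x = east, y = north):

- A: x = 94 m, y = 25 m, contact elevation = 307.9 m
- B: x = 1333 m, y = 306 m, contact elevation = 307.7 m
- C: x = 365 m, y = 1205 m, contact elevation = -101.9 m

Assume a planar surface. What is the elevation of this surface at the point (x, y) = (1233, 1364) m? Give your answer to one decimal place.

Two edge vectors: A→B = (1239, 281, -0.2), A→C = (271, 1180, -409.8).
Normal n = (A→B) × (A→C) = (-114917.8, 507688, 1385869).
So ∂z/∂x = −n_x/n_z = 0.082921 and ∂z/∂y = −n_y/n_z = −0.366332.
Intercept c from A: 307.9 − 7.79 + 9.16 = 309.26.
At (1233, 1364): z = 102.2 − 499.7 + 309.26 = -88.2 m.

-88.2 m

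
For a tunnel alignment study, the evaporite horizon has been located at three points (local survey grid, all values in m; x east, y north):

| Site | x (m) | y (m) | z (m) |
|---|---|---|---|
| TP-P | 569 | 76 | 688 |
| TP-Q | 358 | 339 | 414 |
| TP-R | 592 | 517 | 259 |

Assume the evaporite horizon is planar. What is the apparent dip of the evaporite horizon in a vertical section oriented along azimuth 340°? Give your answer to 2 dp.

Let the plane be z = a·x + b·y + c.
TP-Q−TP-P: −211a + 263b = −274;  TP-R−TP-P: 23a + 441b = −429.
Solving gives a = 0.08080, b = −0.97700.
Unit vector along 340° is (sin 340°, cos 340°) = (-0.3420, 0.9397).
Slope in that direction = a·(-0.3420) + b·(0.9397) = −0.94572.
Apparent dip = arctan|0.94572| = 43.40° (true dip is 44.4°, so apparent ≤ true as expected).

43.40°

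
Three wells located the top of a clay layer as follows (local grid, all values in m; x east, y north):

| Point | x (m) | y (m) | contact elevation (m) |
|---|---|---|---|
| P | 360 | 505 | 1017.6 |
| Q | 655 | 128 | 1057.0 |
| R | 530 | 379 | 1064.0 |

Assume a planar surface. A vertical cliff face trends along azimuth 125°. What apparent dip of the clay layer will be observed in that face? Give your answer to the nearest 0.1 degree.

13.1°

Two edge vectors: P→Q = (295, -377, 39.4), P→R = (170, -126, 46.4).
Normal n = (P→Q) × (P→R) = (-12528.4, -6990, 26920).
So ∂z/∂x = −n_x/n_z = 0.46539 and ∂z/∂y = −n_y/n_z = 0.25966.
Unit vector along 125° is (sin 125°, cos 125°) = (0.8192, -0.5736).
Slope in that direction = a·(0.8192) + b·(-0.5736) = 0.23229.
Apparent dip = arctan|0.23229| = 13.1° (true dip is 28.1°, so apparent ≤ true as expected).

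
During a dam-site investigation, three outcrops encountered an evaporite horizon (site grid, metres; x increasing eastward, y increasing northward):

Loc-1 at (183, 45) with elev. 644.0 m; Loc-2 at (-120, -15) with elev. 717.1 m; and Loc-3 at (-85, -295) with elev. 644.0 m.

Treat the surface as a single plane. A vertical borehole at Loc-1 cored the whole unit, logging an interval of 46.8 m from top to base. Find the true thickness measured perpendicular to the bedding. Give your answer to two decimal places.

43.98 m

Let the plane be z = a·x + b·y + c.
Loc-2−Loc-1: −303a − 60b = 73.1;  Loc-3−Loc-1: −268a − 340b = 0.
Solving gives a = −0.28588, b = 0.22534.
|∇z| = √(a²+b²) = 0.36401, so dip δ = arctan(0.36401) = 20.00°.
True thickness = vertical thickness × cos δ = 46.8 × cos 20.00° = 43.98 m.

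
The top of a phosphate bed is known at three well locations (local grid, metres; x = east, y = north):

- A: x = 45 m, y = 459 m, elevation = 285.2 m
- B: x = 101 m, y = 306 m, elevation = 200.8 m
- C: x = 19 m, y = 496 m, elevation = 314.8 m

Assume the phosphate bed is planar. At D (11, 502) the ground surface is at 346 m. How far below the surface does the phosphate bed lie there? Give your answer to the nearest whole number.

24 m

Let the plane be z = a·x + b·y + c.
B−A: 56a − 153b = −84.4;  C−A: −26a + 37b = 29.6.
Solving gives a = −0.73767, b = 0.28164.
Then c = 285.2 − a·45 − b·459 = 189.12.
At (11, 502): z_contact = −8.1 + 141.4 + 189.12 = 322.4 m.
Depth below ground = 346 − 322.4 = 24 m.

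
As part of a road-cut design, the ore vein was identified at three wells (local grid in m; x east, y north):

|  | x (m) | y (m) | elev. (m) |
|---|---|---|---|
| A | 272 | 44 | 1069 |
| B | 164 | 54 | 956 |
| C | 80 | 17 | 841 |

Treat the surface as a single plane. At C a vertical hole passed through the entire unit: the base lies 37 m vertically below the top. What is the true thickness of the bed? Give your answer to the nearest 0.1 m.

Two edge vectors: A→B = (-108, 10, -113), A→C = (-192, -27, -228).
Normal n = (A→B) × (A→C) = (-5331, -2928, 4836).
So ∂z/∂x = −n_x/n_z = 1.10236 and ∂z/∂y = −n_y/n_z = 0.60546.
|∇z| = √(a²+b²) = 1.25769, so dip δ = arctan(1.25769) = 51.51°.
True thickness = vertical thickness × cos δ = 37 × cos 51.51° = 23.0 m.

23.0 m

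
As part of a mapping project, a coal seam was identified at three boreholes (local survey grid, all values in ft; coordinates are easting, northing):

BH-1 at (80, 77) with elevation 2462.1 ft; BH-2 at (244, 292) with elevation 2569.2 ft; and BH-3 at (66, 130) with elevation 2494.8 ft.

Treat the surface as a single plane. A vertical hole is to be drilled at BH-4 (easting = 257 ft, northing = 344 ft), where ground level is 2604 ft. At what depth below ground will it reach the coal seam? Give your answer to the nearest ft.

Let the plane be z = a·easting + b·northing + c.
BH-2−BH-1: 164a + 215b = 107.1;  BH-3−BH-1: −14a + 53b = 32.7.
Solving gives a = −0.11572, b = 0.58641.
Then c = 2462.1 − a·80 − b·77 = 2426.20.
At (257, 344): z_contact = −29.7 + 201.7 + 2426.20 = 2598.2 ft.
Depth below ground = 2604 − 2598.2 = 6 ft.

6 ft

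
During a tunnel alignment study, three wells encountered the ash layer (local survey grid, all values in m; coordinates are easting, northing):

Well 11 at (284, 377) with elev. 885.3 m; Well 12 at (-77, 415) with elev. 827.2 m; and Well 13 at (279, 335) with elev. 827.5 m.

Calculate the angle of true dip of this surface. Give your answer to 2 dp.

53.95°

Let the plane be z = a·easting + b·northing + c.
Well 12−Well 11: −361a + 38b = −58.1;  Well 13−Well 11: −5a − 42b = −57.8.
Solving gives a = 0.30202, b = 1.34024.
Gradient magnitude |∇z| = √(a² + b²) = √(0.09122 + 1.79623) = 1.37384.
True dip = arctan(1.37384) = 53.95°, dipping toward SSW (azimuth ≈ 193°).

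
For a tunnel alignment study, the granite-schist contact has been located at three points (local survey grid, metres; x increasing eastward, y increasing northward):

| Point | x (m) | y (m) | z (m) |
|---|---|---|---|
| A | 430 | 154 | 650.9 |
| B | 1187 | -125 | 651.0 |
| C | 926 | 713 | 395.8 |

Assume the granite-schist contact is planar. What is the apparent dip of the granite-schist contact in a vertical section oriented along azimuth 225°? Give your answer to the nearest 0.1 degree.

18.4°

Two edge vectors: A→B = (757, -279, 0.1), A→C = (496, 559, -255.1).
Normal n = (A→B) × (A→C) = (71117, 193160.3, 561547).
So ∂z/∂x = −n_x/n_z = −0.12664 and ∂z/∂y = −n_y/n_z = −0.34398.
Unit vector along 225° is (sin 225°, cos 225°) = (-0.7071, -0.7071).
Slope in that direction = a·(-0.7071) + b·(-0.7071) = 0.33278.
Apparent dip = arctan|0.33278| = 18.4° (true dip is 20.1°, so apparent ≤ true as expected).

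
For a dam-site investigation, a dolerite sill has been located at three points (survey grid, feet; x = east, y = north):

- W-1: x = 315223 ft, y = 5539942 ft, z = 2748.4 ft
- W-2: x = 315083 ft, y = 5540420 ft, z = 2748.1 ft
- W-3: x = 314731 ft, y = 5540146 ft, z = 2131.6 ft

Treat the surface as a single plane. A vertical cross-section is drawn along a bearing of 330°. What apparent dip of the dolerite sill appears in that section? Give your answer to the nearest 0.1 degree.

19.4°

Two edge vectors: W-1→W-2 = (-140, 478, -0.3), W-1→W-3 = (-492, 204, -616.8).
Normal n = (W-1→W-2) × (W-1→W-3) = (-294769.2, -86204.4, 206616).
So ∂z/∂x = −n_x/n_z = 1.42665 and ∂z/∂y = −n_y/n_z = 0.41722.
Unit vector along 330° is (sin 330°, cos 330°) = (-0.5000, 0.8660).
Slope in that direction = a·(-0.5000) + b·(0.8660) = −0.35200.
Apparent dip = arctan|0.35200| = 19.4° (true dip is 56.1°, so apparent ≤ true as expected).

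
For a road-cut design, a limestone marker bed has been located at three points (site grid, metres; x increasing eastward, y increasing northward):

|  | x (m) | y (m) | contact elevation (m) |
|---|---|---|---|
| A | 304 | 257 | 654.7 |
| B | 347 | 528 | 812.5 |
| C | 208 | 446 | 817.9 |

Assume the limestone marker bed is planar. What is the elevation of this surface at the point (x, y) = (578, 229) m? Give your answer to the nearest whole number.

Let the plane be z = a·x + b·y + c.
B−A: 43a + 271b = 157.8;  C−A: −96a + 189b = 163.2.
Solving gives a = −0.42184, b = 0.64922.
Then c = 654.7 − a·304 − b·257 = 616.09.
At (578, 229): z = −243.8 + 148.7 + 616.09 = 520.9 m.

521 m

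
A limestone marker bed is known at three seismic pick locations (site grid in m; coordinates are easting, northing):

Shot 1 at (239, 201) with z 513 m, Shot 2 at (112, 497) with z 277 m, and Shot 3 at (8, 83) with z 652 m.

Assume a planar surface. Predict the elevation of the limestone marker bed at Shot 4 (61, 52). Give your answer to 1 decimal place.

Two edge vectors: Shot 1→Shot 2 = (-127, 296, -236), Shot 1→Shot 3 = (-231, -118, 139).
Normal n = (Shot 1→Shot 2) × (Shot 1→Shot 3) = (13296, 72169, 83362).
So ∂z/∂easting = −n_x/n_z = −0.15950 and ∂z/∂northing = −n_y/n_z = −0.86573.
Intercept c from Shot 1: 513 + 38.12 + 174.01 = 725.13.
At (61, 52): z = −9.7 − 45.0 + 725.13 = 670.4 m.

670.4 m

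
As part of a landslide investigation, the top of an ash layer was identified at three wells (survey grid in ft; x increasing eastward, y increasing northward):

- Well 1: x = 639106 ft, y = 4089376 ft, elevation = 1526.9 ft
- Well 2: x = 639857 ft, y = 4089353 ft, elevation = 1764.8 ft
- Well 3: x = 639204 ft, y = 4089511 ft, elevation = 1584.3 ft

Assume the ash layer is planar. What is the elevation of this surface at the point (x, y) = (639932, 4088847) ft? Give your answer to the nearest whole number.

Two edge vectors: Well 1→Well 2 = (751, -23, 237.9), Well 1→Well 3 = (98, 135, 57.4).
Normal n = (Well 1→Well 2) × (Well 1→Well 3) = (-33436.7, -19793.2, 103639).
So ∂z/∂x = −n_x/n_z = 0.32262662 and ∂z/∂y = −n_y/n_z = 0.19098216.
Intercept c from Well 1: 1526.9 − 206192.61 − 780997.86 = −985663.57.
At (639932, 4088847): z = 206459.1 + 780896.8 − 985663.57 = 1692.4 ft.

1692 ft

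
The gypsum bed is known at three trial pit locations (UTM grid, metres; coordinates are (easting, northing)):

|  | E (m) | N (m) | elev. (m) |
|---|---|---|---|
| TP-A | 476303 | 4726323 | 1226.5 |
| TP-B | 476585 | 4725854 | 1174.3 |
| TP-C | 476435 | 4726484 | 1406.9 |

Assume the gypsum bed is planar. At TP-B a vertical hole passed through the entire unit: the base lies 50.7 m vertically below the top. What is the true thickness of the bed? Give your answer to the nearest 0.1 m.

37.9 m

Two edge vectors: TP-A→TP-B = (282, -469, -52.2), TP-A→TP-C = (132, 161, 180.4).
Normal n = (TP-A→TP-B) × (TP-A→TP-C) = (-76203.4, -57763.2, 107310).
So ∂z/∂E = −n_x/n_z = 0.71012 and ∂z/∂N = −n_y/n_z = 0.53828.
|∇z| = √(a²+b²) = 0.89108, so dip δ = arctan(0.89108) = 41.70°.
True thickness = vertical thickness × cos δ = 50.7 × cos 41.70° = 37.9 m.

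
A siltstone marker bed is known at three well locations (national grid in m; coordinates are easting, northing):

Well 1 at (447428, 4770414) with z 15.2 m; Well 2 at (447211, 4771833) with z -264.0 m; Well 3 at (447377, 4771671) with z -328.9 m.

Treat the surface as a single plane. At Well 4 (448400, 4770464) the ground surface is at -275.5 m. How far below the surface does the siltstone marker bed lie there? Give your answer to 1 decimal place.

390.4 m

Two edge vectors: Well 1→Well 2 = (-217, 1419, -279.2), Well 1→Well 3 = (-51, 1257, -344.1).
Normal n = (Well 1→Well 2) × (Well 1→Well 3) = (-137323.5, -60430.5, -200400).
So ∂z/∂easting = −n_x/n_z = −0.685247006 and ∂z/∂northing = −n_y/n_z = −0.301549401.
Intercept c from Well 1: 15.2 + 306598.70 + 1438515.49 = 1745129.38.
At (448400, 4770464): z_contact = −307264.76 − 1438530.56 + 1745129.38 = -665.94 m.
Depth below ground = -275.5 − (-665.94) = 390.4 m.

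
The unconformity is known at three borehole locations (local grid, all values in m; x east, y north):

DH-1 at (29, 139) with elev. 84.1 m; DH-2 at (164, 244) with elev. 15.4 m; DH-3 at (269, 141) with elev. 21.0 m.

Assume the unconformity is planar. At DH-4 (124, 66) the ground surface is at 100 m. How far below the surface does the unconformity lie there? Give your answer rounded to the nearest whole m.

17 m

Let the plane be z = a·x + b·y + c.
DH-2−DH-1: 135a + 105b = −68.7;  DH-3−DH-1: 240a + 2b = −63.1.
Solving gives a = −0.26025, b = −0.31968.
Then c = 84.1 − a·29 − b·139 = 136.08.
At (124, 66): z_contact = −32.3 − 21.1 + 136.08 = 82.7 m.
Depth below ground = 100 − 82.7 = 17 m.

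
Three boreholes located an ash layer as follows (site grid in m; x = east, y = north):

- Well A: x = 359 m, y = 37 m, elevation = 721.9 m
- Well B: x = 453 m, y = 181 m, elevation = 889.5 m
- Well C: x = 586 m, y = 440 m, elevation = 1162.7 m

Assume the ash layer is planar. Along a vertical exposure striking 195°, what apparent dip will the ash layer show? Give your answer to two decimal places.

Two edge vectors: Well A→Well B = (94, 144, 167.6), Well A→Well C = (227, 403, 440.8).
Normal n = (Well A→Well B) × (Well A→Well C) = (-4067.6, -3390, 5194).
So ∂z/∂x = −n_x/n_z = 0.78313 and ∂z/∂y = −n_y/n_z = 0.65268.
Unit vector along 195° is (sin 195°, cos 195°) = (-0.2588, -0.9659).
Slope in that direction = a·(-0.2588) + b·(-0.9659) = −0.83313.
Apparent dip = arctan|0.83313| = 39.80° (true dip is 45.6°, so apparent ≤ true as expected).

39.80°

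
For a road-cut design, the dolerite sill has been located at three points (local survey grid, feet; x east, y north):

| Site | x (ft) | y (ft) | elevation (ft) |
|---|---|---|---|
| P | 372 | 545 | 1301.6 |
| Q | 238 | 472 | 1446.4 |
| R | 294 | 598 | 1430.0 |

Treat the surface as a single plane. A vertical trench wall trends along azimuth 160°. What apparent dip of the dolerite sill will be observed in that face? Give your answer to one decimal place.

41.7°

Let the plane be z = a·x + b·y + c.
Q−P: −134a − 73b = 144.8;  R−P: −78a + 53b = 128.4.
Solving gives a = −1.33226, b = 0.46196.
Unit vector along 160° is (sin 160°, cos 160°) = (0.3420, -0.9397).
Slope in that direction = a·(0.3420) + b·(-0.9397) = −0.88976.
Apparent dip = arctan|0.88976| = 41.7° (true dip is 54.7°, so apparent ≤ true as expected).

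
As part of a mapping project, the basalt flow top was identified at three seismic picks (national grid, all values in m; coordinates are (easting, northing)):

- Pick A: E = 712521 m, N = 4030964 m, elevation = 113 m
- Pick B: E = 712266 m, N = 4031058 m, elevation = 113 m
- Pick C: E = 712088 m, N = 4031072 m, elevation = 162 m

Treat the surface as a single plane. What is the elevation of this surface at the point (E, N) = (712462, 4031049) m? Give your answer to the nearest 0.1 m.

53.0 m

Two edge vectors: Pick A→Pick B = (-255, 94, 0), Pick A→Pick C = (-433, 108, 49).
Normal n = (Pick A→Pick B) × (Pick A→Pick C) = (4606, 12495, 13162).
So ∂z/∂E = −n_x/n_z = −0.349946817 and ∂z/∂N = −n_y/n_z = −0.949323811.
Intercept c from Pick A: 113 + 249344.46 + 3826690.11 = 4076147.56.
At (712462, 4031049): z = −249323.8 − 3826770.8 + 4076147.56 = 53.0 m.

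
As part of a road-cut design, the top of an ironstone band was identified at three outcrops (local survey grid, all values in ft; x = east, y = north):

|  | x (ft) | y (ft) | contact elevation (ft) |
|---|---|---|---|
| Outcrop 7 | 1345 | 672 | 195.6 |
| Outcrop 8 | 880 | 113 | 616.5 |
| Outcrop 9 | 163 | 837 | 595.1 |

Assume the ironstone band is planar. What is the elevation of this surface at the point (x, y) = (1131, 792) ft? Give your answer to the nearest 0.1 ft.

Let the plane be z = a·x + b·y + c.
Outcrop 8−Outcrop 7: −465a − 559b = 420.9;  Outcrop 9−Outcrop 7: −1182a + 165b = 399.5.
Solving gives a = −0.396995, b = −0.422714.
Then c = 195.6 − a·1345 − b·672 = 1013.62.
At (1131, 792): z = −449.0 − 334.8 + 1013.62 = 229.8 ft.

229.8 ft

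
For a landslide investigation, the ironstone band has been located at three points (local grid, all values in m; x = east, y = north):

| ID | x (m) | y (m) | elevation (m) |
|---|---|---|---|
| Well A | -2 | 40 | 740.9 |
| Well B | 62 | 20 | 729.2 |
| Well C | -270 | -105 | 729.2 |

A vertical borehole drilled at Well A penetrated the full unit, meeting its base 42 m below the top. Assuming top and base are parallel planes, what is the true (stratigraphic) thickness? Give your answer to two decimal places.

40.41 m

Let the plane be z = a·x + b·y + c.
Well B−Well A: 64a − 20b = −11.7;  Well C−Well A: −268a − 145b = −11.7.
Solving gives a = −0.09990, b = 0.26533.
|∇z| = √(a²+b²) = 0.28351, so dip δ = arctan(0.28351) = 15.83°.
True thickness = vertical thickness × cos δ = 42 × cos 15.83° = 40.41 m.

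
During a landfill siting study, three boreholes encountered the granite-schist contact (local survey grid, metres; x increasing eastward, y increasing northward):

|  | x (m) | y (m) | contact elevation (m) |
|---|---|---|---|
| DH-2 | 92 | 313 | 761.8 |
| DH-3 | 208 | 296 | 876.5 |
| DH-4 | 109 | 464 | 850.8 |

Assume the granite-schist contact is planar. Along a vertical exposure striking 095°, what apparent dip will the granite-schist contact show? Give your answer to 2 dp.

45.36°

Let the plane be z = a·x + b·y + c.
DH-3−DH-2: 116a − 17b = 114.7;  DH-4−DH-2: 17a + 151b = 89.
Solving gives a = 1.05772, b = 0.47032.
Unit vector along 095° is (sin 95°, cos 95°) = (0.9962, -0.0872).
Slope in that direction = a·(0.9962) + b·(-0.0872) = 1.01270.
Apparent dip = arctan|1.01270| = 45.36° (true dip is 49.2°, so apparent ≤ true as expected).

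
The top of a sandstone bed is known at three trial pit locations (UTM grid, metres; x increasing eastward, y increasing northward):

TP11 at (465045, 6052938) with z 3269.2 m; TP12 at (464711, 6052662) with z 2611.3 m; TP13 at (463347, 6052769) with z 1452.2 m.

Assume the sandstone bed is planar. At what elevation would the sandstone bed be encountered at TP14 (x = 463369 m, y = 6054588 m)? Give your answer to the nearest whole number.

3725 m

Two edge vectors: TP11→TP12 = (-334, -276, -657.9), TP11→TP13 = (-1698, -169, -1817).
Normal n = (TP11→TP12) × (TP11→TP13) = (390306.9, 510236.2, -412202).
So ∂z/∂x = −n_x/n_z = 0.94688260 and ∂z/∂y = −n_y/n_z = 1.23783048.
Intercept c from TP11: 3269.2 − 440343.02 − 7492511.16 = −7929584.97.
At (463369, 6054588): z = 438756.0 + 7494553.6 − 7929584.97 = 3724.6 m.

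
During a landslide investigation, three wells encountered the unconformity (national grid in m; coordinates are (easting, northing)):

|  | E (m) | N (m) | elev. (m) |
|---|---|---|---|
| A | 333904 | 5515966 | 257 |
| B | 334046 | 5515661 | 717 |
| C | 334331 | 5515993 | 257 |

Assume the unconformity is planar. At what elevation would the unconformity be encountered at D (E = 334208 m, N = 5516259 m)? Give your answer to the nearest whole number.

Let the plane be z = a·E + b·N + c.
B−A: 142a − 305b = 460;  C−A: 427a + 27b = 0.
Solving gives a = 0.09263887, b = −1.46506650.
Then c = 257 − a·333904 − b·5515966 = 8050581.49.
At (334208, 5516259): z = 30960.6 − 8081686.2 + 8050581.49 = -144.1 m.

-144 m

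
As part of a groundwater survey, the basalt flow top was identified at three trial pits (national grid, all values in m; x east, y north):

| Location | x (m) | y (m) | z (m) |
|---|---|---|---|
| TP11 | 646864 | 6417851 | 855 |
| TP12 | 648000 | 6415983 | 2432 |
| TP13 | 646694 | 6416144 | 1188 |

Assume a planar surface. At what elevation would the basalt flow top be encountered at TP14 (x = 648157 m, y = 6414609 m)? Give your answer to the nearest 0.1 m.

2969.6 m

Two edge vectors: TP11→TP12 = (1136, -1868, 1577), TP11→TP13 = (-170, -1707, 333).
Normal n = (TP11→TP12) × (TP11→TP13) = (2069895, -646378, -2256712).
So ∂z/∂x = −n_x/n_z = 0.917217173 and ∂z/∂y = −n_y/n_z = −0.286424674.
Intercept c from TP11: 855 − 593314.77 + 1838230.88 = 1245771.11.
At (648157, 6414609): z = 594500.7 − 1837302.3 + 1245771.11 = 2969.6 m.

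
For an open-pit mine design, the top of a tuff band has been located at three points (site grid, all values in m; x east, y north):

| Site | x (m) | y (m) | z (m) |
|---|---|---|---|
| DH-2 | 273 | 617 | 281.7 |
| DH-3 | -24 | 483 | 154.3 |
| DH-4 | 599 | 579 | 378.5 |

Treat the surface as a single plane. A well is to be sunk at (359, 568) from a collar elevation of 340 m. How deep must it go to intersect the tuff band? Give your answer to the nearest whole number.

42 m

Let the plane be z = a·x + b·y + c.
DH-3−DH-2: −297a − 134b = −127.4;  DH-4−DH-2: 326a − 38b = 96.8.
Solving gives a = 0.32404, b = 0.23254.
Then c = 281.7 − a·273 − b·617 = 49.76.
At (359, 568): z_contact = 116.3 + 132.1 + 49.76 = 298.2 m.
Depth below ground = 340 − 298.2 = 42 m.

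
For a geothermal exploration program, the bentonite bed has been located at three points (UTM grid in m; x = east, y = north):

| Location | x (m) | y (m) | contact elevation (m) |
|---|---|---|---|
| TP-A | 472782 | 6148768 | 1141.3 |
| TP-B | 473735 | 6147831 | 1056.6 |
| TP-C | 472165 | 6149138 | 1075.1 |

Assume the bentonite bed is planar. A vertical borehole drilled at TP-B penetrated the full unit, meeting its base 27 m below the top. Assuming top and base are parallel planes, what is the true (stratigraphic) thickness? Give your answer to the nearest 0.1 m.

Let the plane be z = a·x + b·y + c.
TP-B−TP-A: 953a − 937b = −84.7;  TP-C−TP-A: −617a + 370b = −66.2.
Solving gives a = 0.41402, b = 0.51148.
|∇z| = √(a²+b²) = 0.65804, so dip δ = arctan(0.65804) = 33.35°.
True thickness = vertical thickness × cos δ = 27 × cos 33.35° = 22.6 m.

22.6 m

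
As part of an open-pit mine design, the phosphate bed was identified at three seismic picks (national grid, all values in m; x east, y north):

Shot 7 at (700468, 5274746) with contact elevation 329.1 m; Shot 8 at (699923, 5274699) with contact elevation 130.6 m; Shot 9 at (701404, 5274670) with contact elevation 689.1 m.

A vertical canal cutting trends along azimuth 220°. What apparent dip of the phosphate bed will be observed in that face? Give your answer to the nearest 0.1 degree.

Let the plane be z = a·x + b·y + c.
Shot 8−Shot 7: −545a − 47b = −198.5;  Shot 9−Shot 7: 936a − 76b = 360.
Solving gives a = 0.37472, b = −0.12181.
Unit vector along 220° is (sin 220°, cos 220°) = (-0.6428, -0.7660).
Slope in that direction = a·(-0.6428) + b·(-0.7660) = −0.14756.
Apparent dip = arctan|0.14756| = 8.4° (true dip is 21.5°, so apparent ≤ true as expected).

8.4°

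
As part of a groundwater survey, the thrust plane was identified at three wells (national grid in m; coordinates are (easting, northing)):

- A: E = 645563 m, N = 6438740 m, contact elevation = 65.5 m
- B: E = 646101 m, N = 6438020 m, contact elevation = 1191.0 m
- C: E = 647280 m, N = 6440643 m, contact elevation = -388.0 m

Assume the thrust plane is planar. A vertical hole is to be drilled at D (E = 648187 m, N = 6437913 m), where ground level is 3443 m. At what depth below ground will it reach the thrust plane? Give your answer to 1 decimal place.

473.5 m

Let the plane be z = a·E + b·N + c.
B−A: 538a − 720b = 1125.5;  C−A: 1717a + 1903b = −453.5.
Solving gives a = 0.803213773, b = −0.963015264.
Then c = 65.5 − a·645563 − b·6438740 = 5682145.31.
At (648187, 6437913): z_contact = 520632.73 − 6199808.49 + 5682145.31 = 2969.55 m.
Depth below ground = 3443 − 2969.55 = 473.5 m.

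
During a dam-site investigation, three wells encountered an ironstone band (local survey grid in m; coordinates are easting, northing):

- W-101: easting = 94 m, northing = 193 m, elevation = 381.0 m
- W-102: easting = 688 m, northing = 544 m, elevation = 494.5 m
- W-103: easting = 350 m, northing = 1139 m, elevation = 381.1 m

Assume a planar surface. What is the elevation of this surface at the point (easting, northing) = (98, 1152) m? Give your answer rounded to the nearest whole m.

323 m

Let the plane be z = a·easting + b·northing + c.
W-102−W-101: 594a + 351b = 113.5;  W-103−W-101: 256a + 946b = 0.1.
Solving gives a = 0.22737, b = −0.06142.
Then c = 381 − a·94 − b·193 = 371.48.
At (98, 1152): z = 22.3 − 70.8 + 371.48 = 323.0 m.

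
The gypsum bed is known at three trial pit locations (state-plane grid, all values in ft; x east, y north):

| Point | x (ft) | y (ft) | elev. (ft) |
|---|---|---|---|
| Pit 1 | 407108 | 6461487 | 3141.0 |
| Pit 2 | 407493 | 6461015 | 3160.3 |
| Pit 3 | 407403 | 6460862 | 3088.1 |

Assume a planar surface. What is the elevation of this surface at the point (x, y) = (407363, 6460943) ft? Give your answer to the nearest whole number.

3094 ft

Let the plane be z = a·x + b·y + c.
Pit 2−Pit 1: 385a − 472b = 19.3;  Pit 3−Pit 1: 295a − 625b = −52.9.
Solving gives a = 0.36525423, b = 0.25704000.
Then c = 3141 − a·407108 − b·6461487 = −1806417.51.
At (407363, 6460943): z = 148791.1 + 1660720.8 − 1806417.51 = 3094.3 ft.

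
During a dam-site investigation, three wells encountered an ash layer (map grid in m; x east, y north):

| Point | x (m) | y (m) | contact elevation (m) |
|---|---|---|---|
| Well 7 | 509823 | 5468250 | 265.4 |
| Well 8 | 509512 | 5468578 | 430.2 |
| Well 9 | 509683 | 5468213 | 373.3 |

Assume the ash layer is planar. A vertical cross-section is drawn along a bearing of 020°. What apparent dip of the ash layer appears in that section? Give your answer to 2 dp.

Two edge vectors: Well 7→Well 8 = (-311, 328, 164.8), Well 7→Well 9 = (-140, -37, 107.9).
Normal n = (Well 7→Well 8) × (Well 7→Well 9) = (41488.8, 10484.9, 57427).
So ∂z/∂x = −n_x/n_z = −0.72246 and ∂z/∂y = −n_y/n_z = −0.18258.
Unit vector along 020° is (sin 20°, cos 20°) = (0.3420, 0.9397).
Slope in that direction = a·(0.3420) + b·(0.9397) = −0.41866.
Apparent dip = arctan|0.41866| = 22.72° (true dip is 36.7°, so apparent ≤ true as expected).

22.72°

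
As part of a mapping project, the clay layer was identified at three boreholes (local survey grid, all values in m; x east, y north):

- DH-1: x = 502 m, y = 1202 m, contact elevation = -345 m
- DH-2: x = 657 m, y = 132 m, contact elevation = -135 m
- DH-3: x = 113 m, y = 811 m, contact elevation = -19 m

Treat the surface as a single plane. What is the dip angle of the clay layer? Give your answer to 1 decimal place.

32.0°

Let the plane be z = a·x + b·y + c.
DH-2−DH-1: 155a − 1070b = 210;  DH-3−DH-1: −389a − 391b = 326.
Solving gives a = −0.55933, b = −0.27729.
Gradient magnitude |∇z| = √(a² + b²) = √(0.31285 + 0.07689) = 0.62429.
True dip = arctan(0.62429) = 32.0°, dipping toward ENE (azimuth ≈ 064°).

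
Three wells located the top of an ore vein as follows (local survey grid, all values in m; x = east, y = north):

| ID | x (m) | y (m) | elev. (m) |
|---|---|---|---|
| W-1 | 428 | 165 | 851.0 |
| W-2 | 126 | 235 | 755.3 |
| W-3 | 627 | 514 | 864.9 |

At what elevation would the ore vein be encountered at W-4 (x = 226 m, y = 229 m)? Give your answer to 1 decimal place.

784.9 m

Two edge vectors: W-1→W-2 = (-302, 70, -95.7), W-1→W-3 = (199, 349, 13.9).
Normal n = (W-1→W-2) × (W-1→W-3) = (34372.3, -14846.5, -119328).
So ∂z/∂x = −n_x/n_z = 0.28805 and ∂z/∂y = −n_y/n_z = −0.12442.
Intercept c from W-1: 851 − 123.28 + 20.53 = 748.24.
At (226, 229): z = 65.1 − 28.5 + 748.24 = 784.9 m.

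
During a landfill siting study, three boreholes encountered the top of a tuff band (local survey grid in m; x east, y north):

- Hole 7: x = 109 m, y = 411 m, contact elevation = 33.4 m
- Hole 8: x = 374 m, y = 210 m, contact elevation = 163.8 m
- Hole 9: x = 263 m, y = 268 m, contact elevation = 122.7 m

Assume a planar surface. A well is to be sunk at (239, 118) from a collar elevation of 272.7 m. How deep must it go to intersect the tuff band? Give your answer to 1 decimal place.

75.0 m

Two edge vectors: Hole 7→Hole 8 = (265, -201, 130.4), Hole 7→Hole 9 = (154, -143, 89.3).
Normal n = (Hole 7→Hole 8) × (Hole 7→Hole 9) = (697.9, -3582.9, -6941).
So ∂z/∂x = −n_x/n_z = 0.10055 and ∂z/∂y = −n_y/n_z = −0.51619.
Intercept c from Hole 7: 33.4 − 10.96 + 212.16 = 234.60.
At (239, 118): z_contact = 24.03 − 60.91 + 234.60 = 197.72 m.
Depth below ground = 272.7 − 197.72 = 75.0 m.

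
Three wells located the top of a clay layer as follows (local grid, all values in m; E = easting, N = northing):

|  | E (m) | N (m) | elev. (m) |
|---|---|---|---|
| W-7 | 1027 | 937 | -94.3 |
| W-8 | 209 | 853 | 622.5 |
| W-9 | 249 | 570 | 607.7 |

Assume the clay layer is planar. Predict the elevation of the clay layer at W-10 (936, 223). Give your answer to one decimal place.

Let the plane be z = a·E + b·N + c.
W-8−W-7: −818a − 84b = 716.8;  W-9−W-7: −778a − 367b = 702.
Solving gives a = −0.869040, b = −0.070536.
Then c = -94.3 − a·1027 − b·937 = 864.30.
At (936, 223): z = −813.4 − 15.7 + 864.30 = 35.1 m.

35.1 m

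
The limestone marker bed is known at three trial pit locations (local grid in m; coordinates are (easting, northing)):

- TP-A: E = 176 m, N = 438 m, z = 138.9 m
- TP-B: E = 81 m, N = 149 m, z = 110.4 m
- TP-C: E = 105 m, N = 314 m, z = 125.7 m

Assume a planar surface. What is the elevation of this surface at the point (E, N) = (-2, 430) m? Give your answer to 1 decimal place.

Let the plane be z = a·E + b·N + c.
TP-B−TP-A: −95a − 289b = −28.5;  TP-C−TP-A: −71a − 124b = −13.2.
Solving gives a = 0.03213, b = 0.08805.
Then c = 138.9 − a·176 − b·438 = 94.68.
At (-2, 430): z = −0.1 + 37.9 + 94.68 = 132.5 m.

132.5 m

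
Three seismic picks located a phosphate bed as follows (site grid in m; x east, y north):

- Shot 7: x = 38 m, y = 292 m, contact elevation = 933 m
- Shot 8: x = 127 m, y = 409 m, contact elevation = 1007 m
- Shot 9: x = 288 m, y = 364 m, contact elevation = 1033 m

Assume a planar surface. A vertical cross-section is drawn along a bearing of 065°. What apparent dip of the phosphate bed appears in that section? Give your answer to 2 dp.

Two edge vectors: Shot 7→Shot 8 = (89, 117, 74), Shot 7→Shot 9 = (250, 72, 100).
Normal n = (Shot 7→Shot 8) × (Shot 7→Shot 9) = (6372, 9600, -22842).
So ∂z/∂x = −n_x/n_z = 0.27896 and ∂z/∂y = −n_y/n_z = 0.42028.
Unit vector along 065° is (sin 65°, cos 65°) = (0.9063, 0.4226).
Slope in that direction = a·(0.9063) + b·(0.4226) = 0.43044.
Apparent dip = arctan|0.43044| = 23.29° (true dip is 26.8°, so apparent ≤ true as expected).

23.29°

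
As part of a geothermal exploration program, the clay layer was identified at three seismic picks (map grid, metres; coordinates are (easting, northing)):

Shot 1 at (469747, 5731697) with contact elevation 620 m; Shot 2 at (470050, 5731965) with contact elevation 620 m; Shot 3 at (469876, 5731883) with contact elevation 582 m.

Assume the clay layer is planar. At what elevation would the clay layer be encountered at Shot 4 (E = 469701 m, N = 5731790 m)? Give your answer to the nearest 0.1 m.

549.3 m

Let the plane be z = a·E + b·N + c.
Shot 2−Shot 1: 303a + 268b = 0;  Shot 3−Shot 1: 129a + 186b = −38.
Solving gives a = 0.467456165, b = −0.528504544.
Then c = 620 − a·469747 − b·5731697 = 2810261.78.
At (469701, 5731790): z = 219564.6 − 3029277.1 + 2810261.78 = 549.3 m.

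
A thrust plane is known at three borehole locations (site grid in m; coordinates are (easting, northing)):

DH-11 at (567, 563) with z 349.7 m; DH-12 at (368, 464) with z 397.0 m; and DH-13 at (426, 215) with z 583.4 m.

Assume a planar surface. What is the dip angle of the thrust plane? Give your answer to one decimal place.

36.1°

Two edge vectors: DH-11→DH-12 = (-199, -99, 47.3), DH-11→DH-13 = (-141, -348, 233.7).
Normal n = (DH-11→DH-12) × (DH-11→DH-13) = (-6675.9, 39837, 55293).
So ∂z/∂E = −n_x/n_z = 0.12074 and ∂z/∂N = −n_y/n_z = −0.72047.
Gradient magnitude |∇z| = √(a² + b²) = √(0.01458 + 0.51908) = 0.73052.
True dip = arctan(0.73052) = 36.1°, dipping toward N (azimuth ≈ 350°).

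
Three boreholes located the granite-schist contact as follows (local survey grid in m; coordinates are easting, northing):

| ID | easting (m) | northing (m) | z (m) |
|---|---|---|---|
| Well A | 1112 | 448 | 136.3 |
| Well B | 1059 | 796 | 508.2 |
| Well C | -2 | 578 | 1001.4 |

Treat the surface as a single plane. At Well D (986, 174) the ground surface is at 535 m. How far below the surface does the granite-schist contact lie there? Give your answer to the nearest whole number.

580 m

Let the plane be z = a·easting + b·northing + c.
Well B−Well A: −53a + 348b = 371.9;  Well C−Well A: −1114a + 130b = 865.1.
Solving gives a = −0.66365, b = 0.96760.
Then c = 136.3 − a·1112 − b·448 = 440.80.
At (986, 174): z_contact = −654.4 + 168.4 + 440.80 = -45.2 m.
Depth below ground = 535 − (-45.2) = 580 m.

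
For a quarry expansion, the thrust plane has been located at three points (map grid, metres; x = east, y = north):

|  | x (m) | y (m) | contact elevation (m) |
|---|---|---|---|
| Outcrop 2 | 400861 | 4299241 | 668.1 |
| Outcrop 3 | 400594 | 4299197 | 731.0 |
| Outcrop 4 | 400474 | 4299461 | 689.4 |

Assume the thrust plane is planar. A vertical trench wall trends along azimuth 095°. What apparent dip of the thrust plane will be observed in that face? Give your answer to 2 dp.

Let the plane be z = a·x + b·y + c.
Outcrop 3−Outcrop 2: −267a − 44b = 62.9;  Outcrop 4−Outcrop 2: −387a + 220b = 21.3.
Solving gives a = −0.19501, b = −0.24621.
Unit vector along 095° is (sin 95°, cos 95°) = (0.9962, -0.0872).
Slope in that direction = a·(0.9962) + b·(-0.0872) = −0.17280.
Apparent dip = arctan|0.17280| = 9.80° (true dip is 17.4°, so apparent ≤ true as expected).

9.80°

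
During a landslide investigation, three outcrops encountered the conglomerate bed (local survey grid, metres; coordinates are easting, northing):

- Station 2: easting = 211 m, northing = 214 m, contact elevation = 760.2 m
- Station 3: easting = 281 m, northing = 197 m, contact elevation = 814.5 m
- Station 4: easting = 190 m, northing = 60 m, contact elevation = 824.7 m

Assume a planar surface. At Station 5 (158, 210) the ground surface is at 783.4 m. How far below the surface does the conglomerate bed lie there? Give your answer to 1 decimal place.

55.7 m

Let the plane be z = a·easting + b·northing + c.
Station 3−Station 2: 70a − 17b = 54.3;  Station 4−Station 2: −21a − 154b = 64.5.
Solving gives a = 0.65239, b = −0.50779.
Then c = 760.2 − a·211 − b·214 = 731.21.
At (158, 210): z_contact = 103.08 − 106.64 + 731.21 = 727.65 m.
Depth below ground = 783.4 − 727.65 = 55.7 m.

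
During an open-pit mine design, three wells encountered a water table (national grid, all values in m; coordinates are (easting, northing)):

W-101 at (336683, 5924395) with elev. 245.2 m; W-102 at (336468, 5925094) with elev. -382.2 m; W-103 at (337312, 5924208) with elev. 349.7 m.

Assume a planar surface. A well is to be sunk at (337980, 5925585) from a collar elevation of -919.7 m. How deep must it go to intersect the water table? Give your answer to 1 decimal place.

Let the plane be z = a·E + b·N + c.
W-102−W-101: −215a + 699b = −627.4;  W-103−W-101: 629a − 187b = 104.5.
Solving gives a = −0.110843726, b = −0.931661518.
Then c = 245.2 − a·336683 − b·5924395 = 5557095.24.
At (337980, 5925585): z_contact = −37462.96 − 5520639.52 + 5557095.24 = -1007.24 m.
Depth below ground = -919.7 − (-1007.24) = 87.5 m.

87.5 m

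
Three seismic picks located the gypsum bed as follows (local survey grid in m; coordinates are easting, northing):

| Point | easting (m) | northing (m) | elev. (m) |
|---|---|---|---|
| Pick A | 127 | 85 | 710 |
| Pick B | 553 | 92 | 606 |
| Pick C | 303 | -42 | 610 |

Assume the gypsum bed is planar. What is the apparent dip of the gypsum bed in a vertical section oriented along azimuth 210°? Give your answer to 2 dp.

Let the plane be z = a·easting + b·northing + c.
Pick B−Pick A: 426a + 7b = −104;  Pick C−Pick A: 176a − 127b = −100.
Solving gives a = −0.25135, b = 0.43908.
Unit vector along 210° is (sin 210°, cos 210°) = (-0.5000, -0.8660).
Slope in that direction = a·(-0.5000) + b·(-0.8660) = −0.25458.
Apparent dip = arctan|0.25458| = 14.28° (true dip is 26.8°, so apparent ≤ true as expected).

14.28°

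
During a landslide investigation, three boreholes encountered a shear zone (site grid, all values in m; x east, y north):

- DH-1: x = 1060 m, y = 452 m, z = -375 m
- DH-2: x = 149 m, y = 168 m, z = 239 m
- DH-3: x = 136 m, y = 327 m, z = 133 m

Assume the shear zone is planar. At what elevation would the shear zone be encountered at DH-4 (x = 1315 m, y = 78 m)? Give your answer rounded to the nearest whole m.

-228 m

Let the plane be z = a·x + b·y + c.
DH-2−DH-1: −911a − 284b = 614;  DH-3−DH-1: −924a − 125b = 508.
Solving gives a = −0.45457, b = −0.70383.
Then c = -375 − a·1060 − b·452 = 424.97.
At (1315, 78): z = −597.8 − 54.9 + 424.97 = -227.7 m.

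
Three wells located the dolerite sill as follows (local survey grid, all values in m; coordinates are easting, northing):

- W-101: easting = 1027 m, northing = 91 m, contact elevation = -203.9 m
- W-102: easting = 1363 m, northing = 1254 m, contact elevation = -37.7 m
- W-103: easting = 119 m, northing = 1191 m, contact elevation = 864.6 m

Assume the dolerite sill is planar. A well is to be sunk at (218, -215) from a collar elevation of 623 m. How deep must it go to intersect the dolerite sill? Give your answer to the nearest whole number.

335 m

Let the plane be z = a·easting + b·northing + c.
W-102−W-101: 336a + 1163b = 166.2;  W-103−W-101: −908a + 1100b = 1068.5.
Solving gives a = −0.74344, b = 0.35769.
Then c = -203.9 − a·1027 − b·91 = 527.06.
At (218, -215): z_contact = −162.1 − 76.9 + 527.06 = 288.1 m.
Depth below ground = 623 − 288.1 = 335 m.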